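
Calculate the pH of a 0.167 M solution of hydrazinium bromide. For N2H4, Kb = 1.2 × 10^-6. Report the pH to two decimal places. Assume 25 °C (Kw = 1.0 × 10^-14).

pH = 4.43

N2H5+ is the conjugate acid of the weak base N2H4.
Ka = Kw/Kb = 1.0×10^-14 / 1.2 × 10^-6 = 8.33 × 10^-9
From the ICE table, Ka = [H+]²/(0.167 − [H+]) = 8.33 × 10^-9.
Assume [H+] ≪ 0.167: [H+] ≈ √(8.33 × 10^-9 × 0.167) = 3.73 × 10^-5 M
([H+]/C₀ = 0.022% < 5%, so the approximation holds.)
pH = −log[H+] = −log(3.73 × 10^-5) = 4.43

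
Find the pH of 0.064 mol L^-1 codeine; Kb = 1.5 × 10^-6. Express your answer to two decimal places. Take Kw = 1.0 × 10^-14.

C18H21NO3 + H2O ⇌ C18H22NO3+ + OH-
Kb = [OH-]²/(0.064 − [OH-]) = 1.5 × 10^-6
Since Kb ≪ C₀, [OH-] ≈ √(Kb·C₀) = 3.10 × 10^-4 M.
pOH = −log(3.10 × 10^-4) = 3.51; pH = 14.00 − 3.51 = 10.49

pH = 10.49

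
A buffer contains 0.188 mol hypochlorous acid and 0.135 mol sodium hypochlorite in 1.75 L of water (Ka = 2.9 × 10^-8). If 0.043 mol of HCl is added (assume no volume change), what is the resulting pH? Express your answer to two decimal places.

Added H+ converts OCl- to HOCl: HOCl → 0.231 mol, OCl- → 0.092 mol.
pKa = −log(2.9 × 10^-8) = 7.538
pH = pKa + log(n_OCl-/n_HOCl) = 7.538 + log(0.092/0.231) = 7.538 + (-0.400)

pH = 7.14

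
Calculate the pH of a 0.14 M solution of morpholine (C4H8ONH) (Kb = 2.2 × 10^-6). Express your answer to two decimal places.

C4H8ONH + H2O ⇌ C4H8ONH2+ + OH-
From the ICE table, Kb = x²/(0.14 − x) = 2.2 × 10^-6.
Neglecting x in the denominator: x = √(2.2 × 10^-6 × 0.14) = 5.55 × 10^-4 M
(x/C₀ = 0.4% < 5%, so the approximation holds.)
pOH = 3.26, so pH = 14.00 − pOH = 10.74

pH = 10.74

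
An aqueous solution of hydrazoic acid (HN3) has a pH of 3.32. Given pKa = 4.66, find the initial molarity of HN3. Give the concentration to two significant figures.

C₀ = 1.1 × 10^-2 M

[H+] = 10^(-3.32) = 4.79 × 10^-4 M = x
Ka = 10^(−4.66) = 2.19 × 10^-5
Ka = x²/(C₀ − x) ⇒ C₀ = x + x²/Ka
C₀ = 4.79 × 10^-4 + (4.79 × 10^-4)²/(2.19 × 10^-5) = 1.10 × 10^-2 M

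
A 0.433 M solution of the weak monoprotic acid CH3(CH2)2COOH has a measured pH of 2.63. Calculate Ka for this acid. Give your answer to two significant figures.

Ka = 1.3 × 10^-5

[H+] = 10^(-2.63) = 2.34 × 10^-3 M
At equilibrium [HA] = 0.433 − 2.34 × 10^-3 = 4.31 × 10^-1 M
Ka = [H+][A-]/[HA] = (2.34 × 10^-3)² / 4.31 × 10^-1 = 1.3 × 10^-5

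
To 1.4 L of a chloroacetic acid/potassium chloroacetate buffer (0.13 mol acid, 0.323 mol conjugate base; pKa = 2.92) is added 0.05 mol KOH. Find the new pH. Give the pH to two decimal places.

After neutralization: n(ClCH2COOH) = 0.08 mol, n(ClCH2COO-) = 0.373 mol.
pH = pKa + log([A⁻]/[HA]) = 2.92 + log(0.373/0.08) = 2.92 +0.669

pH = 3.59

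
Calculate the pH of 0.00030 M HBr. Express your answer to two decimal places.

pH = 3.52

HBr is a strong acid and dissociates completely, so [H+] = 0.00030 M.
pH = -log(0.0003) = 3.52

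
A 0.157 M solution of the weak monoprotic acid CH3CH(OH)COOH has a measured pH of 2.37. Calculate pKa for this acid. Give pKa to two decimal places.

[H+] = 10^(-2.37) = 4.27 × 10^-3 M
At equilibrium [HA] = 0.157 − 4.27 × 10^-3 = 1.53 × 10^-1 M
Ka = [H+][A-]/[HA] = (4.27 × 10^-3)² / 1.53 × 10^-1 = 1.19 × 10^-4
pKa = -log(1.19 × 10^-4) = 3.92

pKa = 3.92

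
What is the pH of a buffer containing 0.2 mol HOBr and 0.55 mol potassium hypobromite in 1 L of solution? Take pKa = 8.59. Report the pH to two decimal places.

pH = 9.03

Henderson–Hasselbalch: pH = pKa + log([OBr-]/[HOBr]) = 8.59 + log(0.55/0.2)
pH = 8.59 + (+0.439) = 9.03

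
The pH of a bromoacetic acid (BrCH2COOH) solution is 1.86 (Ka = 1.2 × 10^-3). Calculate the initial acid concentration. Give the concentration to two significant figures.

C₀ = 1.7 × 10^-1 M

[H+] = 10^(-1.86) = 1.38 × 10^-2 M = x
Ka = x²/(C₀ − x) ⇒ C₀ = x + x²/Ka
C₀ = 1.38 × 10^-2 + (1.38 × 10^-2)²/(1.2 × 10^-3) = 1.73 × 10^-1 M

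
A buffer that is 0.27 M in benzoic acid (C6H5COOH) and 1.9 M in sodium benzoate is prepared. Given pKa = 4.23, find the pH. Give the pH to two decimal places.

pH = 5.08

pH = pKa + log([A⁻]/[HA]) = 4.23 + log(1.9/0.27)
pH = 4.23 + (+0.847) = 5.08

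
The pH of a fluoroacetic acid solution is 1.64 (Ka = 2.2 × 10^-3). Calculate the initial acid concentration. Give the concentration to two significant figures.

C₀ = 2.6 × 10^-1 M

[H+] = 10^(-1.64) = 2.29 × 10^-2 M = x
Ka = x²/(C₀ − x) ⇒ C₀ = x + x²/Ka
C₀ = 2.29 × 10^-2 + (2.29 × 10^-2)²/(2.2 × 10^-3) = 2.61 × 10^-1 M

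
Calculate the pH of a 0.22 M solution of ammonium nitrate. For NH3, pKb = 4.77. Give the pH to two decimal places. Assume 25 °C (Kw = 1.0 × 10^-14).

pH = 4.94

NH4+ is the conjugate acid of the weak base NH3.
Kb = 10^(−4.77) = 1.70 × 10^-5
Ka = Kw/Kb = 1.0×10^-14 / 1.70 × 10^-5 = 5.88 × 10^-10
From the ICE table, Ka = x²/(0.22 − x) = 5.88 × 10^-10.
Neglecting x in the denominator: x = √(5.88 × 10^-10 × 0.22) = 1.14 × 10^-5 M
pH = −log[H+] = −log(1.14 × 10^-5) = 4.94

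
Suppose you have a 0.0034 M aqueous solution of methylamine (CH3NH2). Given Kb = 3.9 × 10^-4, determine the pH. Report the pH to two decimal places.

CH3NH2 + H2O ⇌ CH3NH3+ + OH-
Let x = [OH-] at equilibrium. Kb = x²/(0.0034 − x).
x is not negligible relative to C₀; solve x² + 0.00039·x − 1.33e-06 = 0.
x = [−0.00039 + √(0.00039² + 5.3e-06)]/2 = 9.73 × 10^-4 M
pOH = 3.01, so pH = 14.00 − pOH = 10.99

pH = 10.99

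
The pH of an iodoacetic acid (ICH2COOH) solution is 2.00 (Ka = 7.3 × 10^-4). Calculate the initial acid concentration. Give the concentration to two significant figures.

C₀ = 1.5 × 10^-1 M

[H+] = 10^(-2.00) = 1.00 × 10^-2 M = x
Ka = x²/(C₀ − x) ⇒ C₀ = x + x²/Ka
C₀ = 1.00 × 10^-2 + (1.00 × 10^-2)²/(7.3 × 10^-4) = 1.47 × 10^-1 M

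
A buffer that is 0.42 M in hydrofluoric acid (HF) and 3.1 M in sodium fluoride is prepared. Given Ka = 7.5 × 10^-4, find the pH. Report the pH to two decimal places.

pKa = −log(7.5 × 10^-4) = 3.125
pH = pKa + log([A⁻]/[HA]) = 3.125 + log(3.1/0.42)
pH = 3.125 + (+0.868) = 3.99

pH = 3.99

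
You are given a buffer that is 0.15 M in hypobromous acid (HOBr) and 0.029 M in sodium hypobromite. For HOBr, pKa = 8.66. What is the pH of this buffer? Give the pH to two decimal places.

pH = 7.95

pH = pKa + log([A⁻]/[HA]) = 8.66 + log(0.029/0.15)
pH = 8.66 + (-0.714) = 7.95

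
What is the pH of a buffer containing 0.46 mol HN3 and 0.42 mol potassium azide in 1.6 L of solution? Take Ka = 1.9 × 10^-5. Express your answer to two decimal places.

pH = 4.68

pKa = −log(1.9 × 10^-5) = 4.721
Using pH = pKa + log([base]/[acid]) with [base]/[acid] = 0.42/0.46:
pH = 4.721 + (-0.040) = 4.68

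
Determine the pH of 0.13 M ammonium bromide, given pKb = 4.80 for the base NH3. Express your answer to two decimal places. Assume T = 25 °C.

NH4+ is the conjugate acid of the weak base NH3.
Kb = 10^(−4.80) = 1.58 × 10^-5
Ka = Kw/Kb = 1.0×10^-14 / 1.58 × 10^-5 = 6.33 × 10^-10
From the ICE table, Ka = x²/(0.13 − x) = 6.33 × 10^-10.
Neglecting x in the denominator: x = √(6.33 × 10^-10 × 0.13) = 9.07 × 10^-6 M
(x/C₀ = 0.007% < 5%, so the approximation holds.)
pH = −log[H+] = −log(9.07 × 10^-6) = 5.04

pH = 5.04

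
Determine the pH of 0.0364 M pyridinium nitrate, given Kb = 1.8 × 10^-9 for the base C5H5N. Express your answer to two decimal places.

pH = 3.35

C5H5NH+ is the conjugate acid of the weak base C5H5N.
Ka = Kw/Kb = 1.0×10^-14 / 1.8 × 10^-9 = 5.56 × 10^-6
From the ICE table, Ka = [H+]²/(0.0364 − [H+]) = 5.56 × 10^-6.
Since Ka ≪ C₀, [H+] ≈ √(Ka·C₀) = 4.50 × 10^-4 M.
Check: 1.2% ionized — well under 5%, approximation valid.
pH = −log(4.50 × 10^-4) = 3.35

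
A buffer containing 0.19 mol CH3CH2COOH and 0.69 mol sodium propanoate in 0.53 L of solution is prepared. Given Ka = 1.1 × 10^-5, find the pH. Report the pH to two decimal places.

pH = 5.52

pKa = −log(1.1 × 10^-5) = 4.959
Henderson–Hasselbalch: pH = pKa + log([CH3CH2COO-]/[CH3CH2COOH]) = 4.959 + log(0.69/0.19)
pH = 4.959 + (+0.560) = 5.52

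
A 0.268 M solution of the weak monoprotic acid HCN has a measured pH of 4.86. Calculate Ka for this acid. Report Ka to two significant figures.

Ka = 7.1 × 10^-10

[H+] = 10^(-4.86) = 1.38 × 10^-5 M
At equilibrium [HA] = 0.268 − 1.38 × 10^-5 = 2.68 × 10^-1 M
Ka = [H+][A-]/[HA] = (1.38 × 10^-5)² / 2.68 × 10^-1 = 7.1 × 10^-10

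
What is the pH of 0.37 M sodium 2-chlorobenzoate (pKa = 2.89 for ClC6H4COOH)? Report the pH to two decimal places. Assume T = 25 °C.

ClC6H4COO- is the conjugate base of the weak acid ClC6H4COOH.
Ka = 10^(−2.89) = 1.29 × 10^-3
Kb = Kw/Ka = 1.0×10^-14 / 1.29 × 10^-3 = 7.75 × 10^-12
From the ICE table, Kb = [OH-]²/(0.37 − [OH-]) = 7.75 × 10^-12.
Neglecting [OH-] in the denominator: [OH-] = √(7.75 × 10^-12 × 0.37) = 1.69 × 10^-6 M
([OH-]/C₀ = 0.00046% < 5%, so the approximation holds.)
pOH = 5.77, so pH = 14.00 − pOH = 8.23

pH = 8.23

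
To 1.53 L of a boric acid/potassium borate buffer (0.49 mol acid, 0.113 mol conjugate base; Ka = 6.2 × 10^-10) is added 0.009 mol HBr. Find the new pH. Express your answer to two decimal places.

After neutralization: n(B(OH)3) = 0.499 mol, n(B(OH)4-) = 0.104 mol.
pKa = −log(6.2 × 10^-10) = 9.208
pH = pKa + log([A⁻]/[HA]) = 9.208 + log(0.104/0.499) = 9.208 -0.681

pH = 8.53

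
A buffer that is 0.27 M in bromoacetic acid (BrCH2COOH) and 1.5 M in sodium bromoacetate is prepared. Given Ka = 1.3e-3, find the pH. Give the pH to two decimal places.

pH = 3.63

pKa = −log(1.3 × 10^-3) = 2.886
pH = pKa + log([A⁻]/[HA]) = 2.886 + log(1.5/0.27)
pH = 2.886 + (+0.745) = 3.63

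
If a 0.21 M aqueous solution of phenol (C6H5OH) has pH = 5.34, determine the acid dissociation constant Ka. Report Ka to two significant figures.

Ka = 9.9 × 10^-11

[H+] = 10^(-5.34) = 4.57 × 10^-6 M
At equilibrium [HA] = 0.21 − 4.57 × 10^-6 = 2.10 × 10^-1 M
Ka = [H+][A-]/[HA] = (4.57 × 10^-6)² / 2.10 × 10^-1 = 9.9 × 10^-11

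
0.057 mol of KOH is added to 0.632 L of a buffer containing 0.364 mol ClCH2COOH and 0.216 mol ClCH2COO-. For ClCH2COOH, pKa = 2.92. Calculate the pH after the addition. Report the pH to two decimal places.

OH- converts ClCH2COOH to ClCH2COO-: ClCH2COOH → 0.307 mol, ClCH2COO- → 0.273 mol.
pH = pKa + log([A⁻]/[HA]) = 2.92 + log(0.273/0.307) = 2.92 -0.051

pH = 2.87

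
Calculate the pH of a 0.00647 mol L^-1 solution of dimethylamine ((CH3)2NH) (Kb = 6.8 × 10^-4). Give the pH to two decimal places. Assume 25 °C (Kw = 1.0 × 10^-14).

pH = 11.25

(CH3)2NH + H2O ⇌ (CH3)2NH2+ + OH-
Kb = [OH-]²/(0.00647 − [OH-]) = 6.8 × 10^-4
Here C₀/Kb ≈ 9.51, so the small-[OH-] approximation fails. Use the quadratic:
[OH-] = [−0.00068 + √(0.00068² + 1.76e-05)]/2 = 1.78 × 10^-3 M
pOH = 2.75, so pH = 14.00 − pOH = 11.25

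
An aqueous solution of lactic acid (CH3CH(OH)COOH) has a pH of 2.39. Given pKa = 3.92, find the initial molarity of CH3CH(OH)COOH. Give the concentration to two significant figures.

C₀ = 1.4 × 10^-1 M

[H+] = 10^(-2.39) = 4.07 × 10^-3 M = x
Ka = 10^(−3.92) = 1.20 × 10^-4
Ka = x²/(C₀ − x) ⇒ C₀ = x + x²/Ka
C₀ = 4.07 × 10^-3 + (4.07 × 10^-3)²/(1.20 × 10^-4) = 1.42 × 10^-1 M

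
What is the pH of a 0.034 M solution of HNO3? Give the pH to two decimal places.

HNO3 is a strong acid and dissociates completely, so [H+] = 0.034 M.
pH = -log(0.034) = 1.47

pH = 1.47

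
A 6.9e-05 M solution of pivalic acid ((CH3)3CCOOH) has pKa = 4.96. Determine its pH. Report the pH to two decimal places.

pH = 4.65

(CH3)3CCOOH ⇌ (CH3)3CCOO- + H+
Ka = 10^(−4.96) = 1.10 × 10^-5
Ka = [H+]²/(6.9e-05 − [H+]) = 1.10 × 10^-5
The 5% rule fails; solving [H+]² + Ka·[H+] − Ka·C₀ = 0 exactly:
[H+] = (−Ka + √(Ka² + 4·Ka·C₀))/2 = 2.26 × 10^-5 M
pH = −log(2.26 × 10^-5) = 4.65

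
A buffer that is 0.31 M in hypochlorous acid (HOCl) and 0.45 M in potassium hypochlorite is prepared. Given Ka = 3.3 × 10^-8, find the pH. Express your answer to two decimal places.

pH = 7.64

pKa = −log(3.3 × 10^-8) = 7.481
Using pH = pKa + log([base]/[acid]) with [base]/[acid] = 0.45/0.31:
pH = 7.481 + (+0.162) = 7.64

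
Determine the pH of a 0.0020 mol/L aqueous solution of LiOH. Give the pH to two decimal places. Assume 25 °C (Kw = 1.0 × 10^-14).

pH = 11.30

LiOH is a strong base; [OH-] = 0.002 M.
pOH = -log(0.002) = 2.70
pH = 14.00 - 2.70 = 11.30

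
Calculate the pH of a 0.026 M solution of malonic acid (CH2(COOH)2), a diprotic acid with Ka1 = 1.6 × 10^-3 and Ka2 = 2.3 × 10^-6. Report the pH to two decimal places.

pH = 2.24

Ka1 ≫ Ka2, so treat the first dissociation as the only significant source of H+.
Ka1 = x²/(0.026 − x) = 1.6 × 10^-3
Solving the quadratic: x = (−Ka1 + √(Ka1² + 4·Ka1·C₀))/2 = 5.70 × 10^-3 M
pH = −log(5.70 × 10^-3) = 2.24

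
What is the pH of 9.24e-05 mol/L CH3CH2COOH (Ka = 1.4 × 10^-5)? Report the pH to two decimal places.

CH3CH2COOH ⇌ CH3CH2COO- + H+
From the ICE table, Ka = x²/(9.24e-05 − x) = 1.4 × 10^-5.
x is not negligible relative to C₀; solve x² + 1.4e-05·x − 1.29e-09 = 0.
x = (−Ka + √(Ka² + 4·Ka·C₀))/2 = 2.96 × 10^-5 M
pH = −log(2.96 × 10^-5) = 4.53

pH = 4.53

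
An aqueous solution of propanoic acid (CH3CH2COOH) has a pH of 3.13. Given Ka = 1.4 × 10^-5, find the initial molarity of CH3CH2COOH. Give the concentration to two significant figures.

C₀ = 4.0 × 10^-2 M

[H+] = 10^(-3.13) = 7.41 × 10^-4 M = x
Ka = x²/(C₀ − x) ⇒ C₀ = x + x²/Ka
C₀ = 7.41 × 10^-4 + (7.41 × 10^-4)²/(1.4 × 10^-5) = 4.00 × 10^-2 M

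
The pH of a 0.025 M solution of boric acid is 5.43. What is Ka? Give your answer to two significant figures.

[H+] = 10^(-5.43) = 3.72 × 10^-6 M
At equilibrium [HA] = 0.025 − 3.72 × 10^-6 = 2.50 × 10^-2 M
Ka = [H+][A-]/[HA] = (3.72 × 10^-6)² / 2.50 × 10^-2 = 5.5 × 10^-10

Ka = 5.5 × 10^-10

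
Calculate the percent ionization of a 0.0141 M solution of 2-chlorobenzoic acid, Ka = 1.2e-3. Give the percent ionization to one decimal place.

ClC6H4COOH ⇌ ClC6H4COO- + H+; let x = [H+] at equilibrium.
Ka = x²/(C₀ − x); solving the quadratic gives x = 3.56 × 10^-3 M.
Fraction ionized = 3.56 × 10^-3 / 0.0141 = 0.2525 → 25.2%

25.2%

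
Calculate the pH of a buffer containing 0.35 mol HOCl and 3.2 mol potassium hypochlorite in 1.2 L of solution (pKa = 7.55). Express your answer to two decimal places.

Using pH = pKa + log([base]/[acid]) with [base]/[acid] = 3.2/0.35:
pH = 7.55 + (+0.961) = 8.51

pH = 8.51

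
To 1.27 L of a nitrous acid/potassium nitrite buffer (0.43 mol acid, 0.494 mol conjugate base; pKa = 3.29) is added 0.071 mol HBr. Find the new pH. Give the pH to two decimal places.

Added H+ converts NO2- to HNO2: HNO2 → 0.501 mol, NO2- → 0.423 mol.
pH = pKa + log(n_NO2-/n_HNO2) = 3.29 + log(0.423/0.501) = 3.29 + (-0.073)

pH = 3.22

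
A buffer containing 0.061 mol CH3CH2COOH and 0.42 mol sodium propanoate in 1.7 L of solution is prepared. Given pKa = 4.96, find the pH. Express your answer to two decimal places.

pH = 5.80

Using pH = pKa + log([base]/[acid]) with [base]/[acid] = 0.42/0.061:
pH = 4.96 + (+0.838) = 5.80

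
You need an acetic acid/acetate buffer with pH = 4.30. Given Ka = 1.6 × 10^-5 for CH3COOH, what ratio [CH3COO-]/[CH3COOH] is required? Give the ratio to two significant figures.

pKa = -log(1.6 × 10^-5) = 4.796
pH = pKa + log(r) ⇒ log(r) = 4.30 − 4.796 = -0.496
r = [CH3COO-]/[CH3COOH] = 10^(-0.496) = 0.319

ratio = 0.32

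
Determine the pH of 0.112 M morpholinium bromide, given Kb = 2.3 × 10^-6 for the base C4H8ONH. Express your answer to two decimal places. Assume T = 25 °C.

C4H8ONH2+ is the conjugate acid of the weak base C4H8ONH.
Ka = Kw/Kb = 1.0×10^-14 / 2.3 × 10^-6 = 4.35 × 10^-9
Let x = [H+] at equilibrium. Ka = x²/(0.112 − x).
Neglecting x in the denominator: x = √(4.35 × 10^-9 × 0.112) = 2.21 × 10^-5 M
(x/C₀ = 0.02% < 5%, so the approximation holds.)
pH = −log[H+] = −log(2.21 × 10^-5) = 4.66

pH = 4.66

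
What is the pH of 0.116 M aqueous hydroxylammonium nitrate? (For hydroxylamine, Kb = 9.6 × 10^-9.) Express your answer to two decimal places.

NH3OH+ is the conjugate acid of the weak base NH2OH.
Ka = Kw/Kb = 1.0×10^-14 / 9.6 × 10^-9 = 1.04 × 10^-6
Ka = x²/(0.116 − x) = 1.04 × 10^-6
Neglecting x in the denominator: x = √(1.04 × 10^-6 × 0.116) = 3.47 × 10^-4 M
(x/C₀ = 0.3% < 5%, so the approximation holds.)
pH = −log(3.47 × 10^-4) = 3.46

pH = 3.46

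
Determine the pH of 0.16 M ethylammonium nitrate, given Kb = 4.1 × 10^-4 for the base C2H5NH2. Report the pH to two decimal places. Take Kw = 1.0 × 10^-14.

C2H5NH3+ is the conjugate acid of the weak base C2H5NH2.
Ka = Kw/Kb = 1.0×10^-14 / 4.1 × 10^-4 = 2.44 × 10^-11
Let x = [H+] at equilibrium. Ka = x²/(0.16 − x).
Since Ka ≪ C₀, x ≈ √(Ka·C₀) = 1.98 × 10^-6 M.
Check: 0.0012% ionized — well under 5%, approximation valid.
pH = −log[H+] = −log(1.98 × 10^-6) = 5.70

pH = 5.70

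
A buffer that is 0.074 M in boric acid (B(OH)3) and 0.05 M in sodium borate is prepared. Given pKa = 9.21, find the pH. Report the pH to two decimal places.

pH = 9.04

Using pH = pKa + log([base]/[acid]) with [base]/[acid] = 0.05/0.074:
pH = 9.21 + (-0.170) = 9.04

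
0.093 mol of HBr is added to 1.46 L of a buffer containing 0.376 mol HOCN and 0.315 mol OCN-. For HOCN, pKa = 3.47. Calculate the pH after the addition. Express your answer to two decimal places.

After neutralization: n(HOCN) = 0.469 mol, n(OCN-) = 0.222 mol.
pH = pKa + log([A⁻]/[HA]) = 3.47 + log(0.222/0.469) = 3.47 -0.325

pH = 3.15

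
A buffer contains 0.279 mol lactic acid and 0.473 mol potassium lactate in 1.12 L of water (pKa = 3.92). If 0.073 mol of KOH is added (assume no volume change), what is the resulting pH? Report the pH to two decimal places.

OH- converts CH3CH(OH)COOH to CH3CH(OH)COO-: CH3CH(OH)COOH → 0.206 mol, CH3CH(OH)COO- → 0.546 mol.
pH = pKa + log(n_CH3CH(OH)COO-/n_CH3CH(OH)COOH) = 3.92 + log(0.546/0.206) = 3.92 + (+0.423)

pH = 4.34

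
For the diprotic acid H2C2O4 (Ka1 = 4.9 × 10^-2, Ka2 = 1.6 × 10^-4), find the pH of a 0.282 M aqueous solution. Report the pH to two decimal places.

Since Ka1 ≫ Ka2, the first ionization dominates [H+].
Ka1 = x²/(0.282 − x) = 4.9 × 10^-2
Solving the quadratic: x = (−Ka1 + √(Ka1² + 4·Ka1·C₀))/2 = 9.56 × 10^-2 M
pH = −log(9.56 × 10^-2) = 1.02

pH = 1.02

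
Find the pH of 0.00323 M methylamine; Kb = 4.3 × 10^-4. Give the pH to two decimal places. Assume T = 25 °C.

CH3NH2 + H2O ⇌ CH3NH3+ + OH-
Kb = x²/(0.00323 − x) = 4.3 × 10^-4
The 5% rule fails; solving x² + Kb·x − Kb·C₀ = 0 exactly:
x = (−Kb + √(Kb² + 4·Kb·C₀))/2 = 9.83 × 10^-4 M
pOH = 3.01, so pH = 14.00 − pOH = 10.99

pH = 10.99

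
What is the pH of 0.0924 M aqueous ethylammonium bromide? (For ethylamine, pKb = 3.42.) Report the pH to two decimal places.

pH = 5.81

C2H5NH3+ is the conjugate acid of the weak base C2H5NH2.
Kb = 10^(−3.42) = 3.80 × 10^-4
Ka = Kw/Kb = 1.0×10^-14 / 3.80 × 10^-4 = 2.63 × 10^-11
Let x = [H+] at equilibrium. Ka = x²/(0.0924 − x).
Assume x ≪ 0.0924: x ≈ √(2.63 × 10^-11 × 0.0924) = 1.56 × 10^-6 M
(x/C₀ = 0.0017% < 5%, so the approximation holds.)
pH = −log[H+] = −log(1.56 × 10^-6) = 5.81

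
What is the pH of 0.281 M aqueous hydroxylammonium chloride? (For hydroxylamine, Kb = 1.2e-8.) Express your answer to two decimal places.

pH = 3.32

NH3OH+ is the conjugate acid of the weak base NH2OH.
Ka = Kw/Kb = 1.0×10^-14 / 1.2 × 10^-8 = 8.33 × 10^-7
Ka = [H+]²/(0.281 − [H+]) = 8.33 × 10^-7
Assume [H+] ≪ 0.281: [H+] ≈ √(8.33 × 10^-7 × 0.281) = 4.84 × 10^-4 M
Check: 0.17% ionized — well under 5%, approximation valid.
pH = −log[H+] = −log(4.84 × 10^-4) = 3.32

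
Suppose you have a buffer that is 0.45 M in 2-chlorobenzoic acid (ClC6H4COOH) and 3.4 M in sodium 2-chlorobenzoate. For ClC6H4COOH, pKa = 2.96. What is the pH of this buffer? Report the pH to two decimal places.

pH = pKa + log([A⁻]/[HA]) = 2.96 + log(3.4/0.45)
pH = 2.96 + (+0.878) = 3.84

pH = 3.84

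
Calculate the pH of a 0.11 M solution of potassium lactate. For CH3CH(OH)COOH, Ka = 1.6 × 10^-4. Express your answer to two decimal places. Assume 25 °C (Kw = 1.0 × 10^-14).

pH = 8.42

CH3CH(OH)COO- is the conjugate base of the weak acid CH3CH(OH)COOH.
Kb = Kw/Ka = 1.0×10^-14 / 1.6 × 10^-4 = 6.25 × 10^-11
Let x = [OH-] at equilibrium. Kb = x²/(0.11 − x).
Since Kb ≪ C₀, x ≈ √(Kb·C₀) = 2.62 × 10^-6 M.
pOH = 5.58, so pH = 14.00 − pOH = 8.42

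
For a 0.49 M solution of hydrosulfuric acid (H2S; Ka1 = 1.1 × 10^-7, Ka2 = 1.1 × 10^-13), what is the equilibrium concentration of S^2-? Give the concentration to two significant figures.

First ionization gives [H+] ≈ [HS-] = 2.32 × 10^-4 M.
Second step: Ka2 = [H+][S^2-]/[HS-] ≈ [S^2-] (since [H+] ≈ [HS-]).
So [S^2-] ≈ Ka2.

1.1 × 10^-13 M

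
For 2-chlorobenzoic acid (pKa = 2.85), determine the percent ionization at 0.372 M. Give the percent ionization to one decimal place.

ClC6H4COOH ⇌ ClC6H4COO- + H+; let x = [H+] at equilibrium.
Ka = 10^(−2.85) = 1.41 × 10^-3
Solve x² + 0.00141x − 0.000525 = 0 → x = 2.22 × 10^-2 M
% ionization = x/C₀ × 100% = 2.22 × 10^-2/0.372 × 100% = 6.0%

6.0%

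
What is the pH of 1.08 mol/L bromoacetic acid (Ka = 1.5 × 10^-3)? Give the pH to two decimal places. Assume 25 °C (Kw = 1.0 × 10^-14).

BrCH2COOH ⇌ BrCH2COO- + H+
Let x = [H+] at equilibrium. Ka = x²/(1.08 − x).
Since Ka ≪ C₀, x ≈ √(Ka·C₀) = 4.02 × 10^-2 M.
Check: 3.7% ionized — well under 5%, approximation valid.
pH = −log(4.02 × 10^-2) = 1.40

pH = 1.40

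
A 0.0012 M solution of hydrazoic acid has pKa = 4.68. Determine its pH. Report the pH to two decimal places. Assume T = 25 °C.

pH = 3.83

HN3 ⇌ N3- + H+
Ka = 10^(−4.68) = 2.09 × 10^-5
Ka = [H+]²/(0.0012 − [H+]) = 2.09 × 10^-5
The 5% rule fails; solving [H+]² + Ka·[H+] − Ka·C₀ = 0 exactly:
[H+] = [−2.09e-05 + √(2.09e-05² + 1e-07)]/2 = 1.48 × 10^-4 M
pH = −log(1.48 × 10^-4) = 3.83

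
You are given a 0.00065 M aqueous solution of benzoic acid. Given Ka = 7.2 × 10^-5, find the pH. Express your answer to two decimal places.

C6H5COOH ⇌ C6H5COO- + H+
Let x = [H+] at equilibrium. Ka = x²/(0.00065 − x).
The 5% rule fails; solving x² + Ka·x − Ka·C₀ = 0 exactly:
x = (−Ka + √(Ka² + 4·Ka·C₀))/2 = 1.83 × 10^-4 M
pH = −log[H+] = −log(1.83 × 10^-4) = 3.74

pH = 3.74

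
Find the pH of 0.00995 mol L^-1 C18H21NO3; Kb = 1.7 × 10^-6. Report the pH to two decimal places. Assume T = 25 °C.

C18H21NO3 + H2O ⇌ C18H22NO3+ + OH-
From the ICE table, Kb = [OH-]²/(0.00995 − [OH-]) = 1.7 × 10^-6.
Neglecting [OH-] in the denominator: [OH-] = √(1.7 × 10^-6 × 0.00995) = 1.30 × 10^-4 M
([OH-]/C₀ = 1.3% < 5%, so the approximation holds.)
pOH = 3.89, so pH = 14.00 − pOH = 10.11

pH = 10.11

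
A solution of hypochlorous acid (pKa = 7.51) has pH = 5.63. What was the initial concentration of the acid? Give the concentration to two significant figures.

[H+] = 10^(-5.63) = 2.34 × 10^-6 M = x
Ka = 10^(−7.51) = 3.09 × 10^-8
Ka = x²/(C₀ − x) ⇒ C₀ = x + x²/Ka
C₀ = 2.34 × 10^-6 + (2.34 × 10^-6)²/(3.09 × 10^-8) = 1.80 × 10^-4 M

C₀ = 1.8 × 10^-4 M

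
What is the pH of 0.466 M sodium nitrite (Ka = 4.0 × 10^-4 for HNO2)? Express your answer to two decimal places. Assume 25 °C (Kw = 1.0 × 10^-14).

pH = 8.53

NO2- is the conjugate base of the weak acid HNO2.
Kb = Kw/Ka = 1.0×10^-14 / 4.0 × 10^-4 = 2.50 × 10^-11
From the ICE table, Kb = [OH-]²/(0.466 − [OH-]) = 2.50 × 10^-11.
Assume [OH-] ≪ 0.466: [OH-] ≈ √(2.50 × 10^-11 × 0.466) = 3.41 × 10^-6 M
Check: 0.00073% ionized — well under 5%, approximation valid.
pOH = −log(3.41 × 10^-6) = 5.47; pH = 14.00 − 5.47 = 8.53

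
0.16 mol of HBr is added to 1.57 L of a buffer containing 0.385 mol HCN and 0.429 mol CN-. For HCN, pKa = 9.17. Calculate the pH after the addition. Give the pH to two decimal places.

After neutralization: n(HCN) = 0.545 mol, n(CN-) = 0.269 mol.
pH = pKa + log([A⁻]/[HA]) = 9.17 + log(0.269/0.545) = 9.17 -0.307

pH = 8.86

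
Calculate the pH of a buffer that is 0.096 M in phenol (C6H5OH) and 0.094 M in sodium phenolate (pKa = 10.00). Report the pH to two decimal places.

pH = 9.99

pH = pKa + log([A⁻]/[HA]) = 10.00 + log(0.094/0.096)
pH = 10.00 + (-0.009) = 9.99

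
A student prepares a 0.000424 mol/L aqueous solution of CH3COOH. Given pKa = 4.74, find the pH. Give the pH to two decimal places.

CH3COOH ⇌ CH3COO- + H+
Ka = 10^(−4.74) = 1.82 × 10^-5
Ka = [H+]²/(0.000424 − [H+]) = 1.82 × 10^-5
The 5% rule fails; solving [H+]² + Ka·[H+] − Ka·C₀ = 0 exactly:
[H+] = [−1.82e-05 + √(1.82e-05² + 3.09e-08)]/2 = 7.92 × 10^-5 M
pH = −log(7.92 × 10^-5) = 4.10

pH = 4.10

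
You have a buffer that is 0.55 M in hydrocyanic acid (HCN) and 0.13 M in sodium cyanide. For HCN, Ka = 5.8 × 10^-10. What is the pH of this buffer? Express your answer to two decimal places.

pKa = −log(5.8 × 10^-10) = 9.237
Using pH = pKa + log([base]/[acid]) with [base]/[acid] = 0.13/0.55:
pH = 9.237 + (-0.626) = 8.61

pH = 8.61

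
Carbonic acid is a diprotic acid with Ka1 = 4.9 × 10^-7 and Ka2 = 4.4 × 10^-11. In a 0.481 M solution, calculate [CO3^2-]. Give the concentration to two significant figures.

First ionization gives [H+] ≈ [HCO3-] = 4.85 × 10^-4 M.
Second step: Ka2 = [H+][CO3^2-]/[HCO3-] ≈ [CO3^2-] (since [H+] ≈ [HCO3-]).
So [CO3^2-] ≈ Ka2.

4.4 × 10^-11 M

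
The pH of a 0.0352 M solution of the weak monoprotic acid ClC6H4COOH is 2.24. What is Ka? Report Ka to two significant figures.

[H+] = 10^(-2.24) = 5.75 × 10^-3 M
At equilibrium [HA] = 0.0352 − 5.75 × 10^-3 = 2.95 × 10^-2 M
Ka = [H+][A-]/[HA] = (5.75 × 10^-3)² / 2.95 × 10^-2 = 1.1 × 10^-3

Ka = 1.1 × 10^-3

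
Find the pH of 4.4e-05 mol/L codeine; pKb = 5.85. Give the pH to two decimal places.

C18H21NO3 + H2O ⇌ C18H22NO3+ + OH-
Kb = 10^(−5.85) = 1.41 × 10^-6
Kb = [OH-]²/(4.4e-05 − [OH-]) = 1.41 × 10^-6
[OH-] is not negligible relative to C₀; solve [OH-]² + 1.41e-06·[OH-] − 6.2e-11 = 0.
[OH-] = [−1.41e-06 + √(1.41e-06² + 2.48e-10)]/2 = 7.20 × 10^-6 M
pOH = 5.14, so pH = 14.00 − pOH = 8.86

pH = 8.86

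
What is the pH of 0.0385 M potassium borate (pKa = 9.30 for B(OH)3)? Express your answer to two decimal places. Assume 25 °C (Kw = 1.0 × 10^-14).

pH = 10.94

B(OH)4- is the conjugate base of the weak acid B(OH)3.
Ka = 10^(−9.30) = 5.01 × 10^-10
Kb = Kw/Ka = 1.0×10^-14 / 5.01 × 10^-10 = 2.00 × 10^-5
Kb = [OH-]²/(0.0385 − [OH-]) = 2.00 × 10^-5
Assume [OH-] ≪ 0.0385: [OH-] ≈ √(2.00 × 10^-5 × 0.0385) = 8.77 × 10^-4 M
([OH-]/C₀ = 2.3% < 5%, so the approximation holds.)
pOH = −log(8.77 × 10^-4) = 3.06; pH = 14.00 − 3.06 = 10.94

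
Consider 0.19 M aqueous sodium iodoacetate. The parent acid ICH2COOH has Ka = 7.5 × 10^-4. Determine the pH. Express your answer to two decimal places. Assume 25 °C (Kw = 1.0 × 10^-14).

pH = 8.20

ICH2COO- is the conjugate base of the weak acid ICH2COOH.
Kb = Kw/Ka = 1.0×10^-14 / 7.5 × 10^-4 = 1.33 × 10^-11
From the ICE table, Kb = x²/(0.19 − x) = 1.33 × 10^-11.
Since Kb ≪ C₀, x ≈ √(Kb·C₀) = 1.59 × 10^-6 M.
pOH = −log(1.59 × 10^-6) = 5.80; pH = 14.00 − 5.80 = 8.20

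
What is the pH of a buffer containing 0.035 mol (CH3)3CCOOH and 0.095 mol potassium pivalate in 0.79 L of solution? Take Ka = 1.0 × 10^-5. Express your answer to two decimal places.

pKa = −log(1.0 × 10^-5) = 5.000
Using pH = pKa + log([base]/[acid]) with [base]/[acid] = 0.095/0.035:
pH = 5.000 + (+0.434) = 5.43

pH = 5.43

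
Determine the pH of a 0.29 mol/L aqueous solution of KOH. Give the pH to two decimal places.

KOH is a strong base; [OH-] = 0.29 M.
pOH = -log(0.29) = 0.54
pH = 14.00 - 0.54 = 13.46

pH = 13.46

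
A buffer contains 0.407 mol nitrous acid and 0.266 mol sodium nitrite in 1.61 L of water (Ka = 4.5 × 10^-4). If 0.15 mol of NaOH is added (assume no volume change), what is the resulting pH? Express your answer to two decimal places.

pH = 3.56

OH- converts HNO2 to NO2-: HNO2 → 0.257 mol, NO2- → 0.416 mol.
pKa = −log(4.5 × 10^-4) = 3.347
pH = pKa + log([A⁻]/[HA]) = 3.347 + log(0.416/0.257) = 3.347 +0.209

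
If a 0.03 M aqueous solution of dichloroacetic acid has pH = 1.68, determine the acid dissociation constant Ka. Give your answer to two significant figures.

[H+] = 10^(-1.68) = 2.09 × 10^-2 M
At equilibrium [HA] = 0.03 − 2.09 × 10^-2 = 9.10 × 10^-3 M
Ka = [H+][A-]/[HA] = (2.09 × 10^-2)² / 9.10 × 10^-3 = 4.8 × 10^-2

Ka = 4.8 × 10^-2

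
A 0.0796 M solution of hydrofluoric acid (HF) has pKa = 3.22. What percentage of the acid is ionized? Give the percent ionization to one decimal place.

HF ⇌ F- + H+; let x = [H+] at equilibrium.
Ka = 10^(−3.22) = 6.03 × 10^-4
Solve x² + 0.000603x − 4.8e-05 = 0 → x = 6.63 × 10^-3 M
% ionization = x/C₀ × 100% = 6.63 × 10^-3/0.0796 × 100% = 8.3%

8.3%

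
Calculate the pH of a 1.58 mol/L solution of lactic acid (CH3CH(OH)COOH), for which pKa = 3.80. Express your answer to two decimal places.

CH3CH(OH)COOH ⇌ CH3CH(OH)COO- + H+
Ka = 10^(−3.80) = 1.58 × 10^-4
From the ICE table, Ka = [H+]²/(1.58 − [H+]) = 1.58 × 10^-4.
Neglecting [H+] in the denominator: [H+] = √(1.58 × 10^-4 × 1.58) = 1.58 × 10^-2 M
pH = −log(1.58 × 10^-2) = 1.80

pH = 1.80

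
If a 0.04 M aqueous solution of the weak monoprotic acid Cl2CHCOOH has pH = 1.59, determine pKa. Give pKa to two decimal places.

pKa = 1.34

[H+] = 10^(-1.59) = 2.57 × 10^-2 M
At equilibrium [HA] = 0.04 − 2.57 × 10^-2 = 1.43 × 10^-2 M
Ka = [H+][A-]/[HA] = (2.57 × 10^-2)² / 1.43 × 10^-2 = 4.62 × 10^-2
pKa = -log(4.62 × 10^-2) = 1.34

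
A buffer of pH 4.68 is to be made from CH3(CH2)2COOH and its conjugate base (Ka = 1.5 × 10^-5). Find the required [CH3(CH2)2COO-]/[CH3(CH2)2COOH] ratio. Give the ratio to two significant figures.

ratio = 0.72

pKa = -log(1.5 × 10^-5) = 4.824
pH = pKa + log(r) ⇒ log(r) = 4.68 − 4.824 = -0.144
r = [CH3(CH2)2COO-]/[CH3(CH2)2COOH] = 10^(-0.144) = 0.718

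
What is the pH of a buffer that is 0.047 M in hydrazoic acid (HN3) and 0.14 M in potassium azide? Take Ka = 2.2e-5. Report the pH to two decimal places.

pH = 5.13

pKa = −log(2.2 × 10^-5) = 4.658
pH = pKa + log([A⁻]/[HA]) = 4.658 + log(0.14/0.047)
pH = 4.658 + (+0.474) = 5.13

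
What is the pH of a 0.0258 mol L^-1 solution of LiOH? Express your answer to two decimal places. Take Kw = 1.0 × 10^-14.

pH = 12.41

LiOH is a strong base; [OH-] = 0.0258 M.
pOH = -log(0.0258) = 1.59
pH = 14.00 - 1.59 = 12.41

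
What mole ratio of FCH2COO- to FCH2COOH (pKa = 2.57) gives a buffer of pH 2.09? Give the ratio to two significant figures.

pH = pKa + log(r) ⇒ log(r) = 2.09 − 2.57 = -0.48
r = [FCH2COO-]/[FCH2COOH] = 10^(-0.48) = 0.331

ratio = 0.33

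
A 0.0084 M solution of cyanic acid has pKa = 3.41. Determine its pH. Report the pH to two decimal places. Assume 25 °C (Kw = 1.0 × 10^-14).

HOCN ⇌ OCN- + H+
Ka = 10^(−3.41) = 3.89 × 10^-4
From the ICE table, Ka = [H+]²/(0.0084 − [H+]) = 3.89 × 10^-4.
The 5% rule fails; solving [H+]² + Ka·[H+] − Ka·C₀ = 0 exactly:
[H+] = [−0.000389 + √(0.000389² + 1.31e-05)]/2 = 1.62 × 10^-3 M
pH = −log(1.62 × 10^-3) = 2.79

pH = 2.79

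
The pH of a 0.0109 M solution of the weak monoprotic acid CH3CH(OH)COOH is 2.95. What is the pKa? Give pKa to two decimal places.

[H+] = 10^(-2.95) = 1.12 × 10^-3 M
At equilibrium [HA] = 0.0109 − 1.12 × 10^-3 = 9.78 × 10^-3 M
Ka = [H+][A-]/[HA] = (1.12 × 10^-3)² / 9.78 × 10^-3 = 1.28 × 10^-4
pKa = -log(1.28 × 10^-4) = 3.89

pKa = 3.89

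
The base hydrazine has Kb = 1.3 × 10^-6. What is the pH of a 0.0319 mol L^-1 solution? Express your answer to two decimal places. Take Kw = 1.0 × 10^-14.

pH = 10.31

N2H4 + H2O ⇌ N2H5+ + OH-
Kb = [OH-]²/(0.0319 − [OH-]) = 1.3 × 10^-6
Since Kb ≪ C₀, [OH-] ≈ √(Kb·C₀) = 2.04 × 10^-4 M.
Check: 0.64% ionized — well under 5%, approximation valid.
pOH = 3.69, so pH = 14.00 − pOH = 10.31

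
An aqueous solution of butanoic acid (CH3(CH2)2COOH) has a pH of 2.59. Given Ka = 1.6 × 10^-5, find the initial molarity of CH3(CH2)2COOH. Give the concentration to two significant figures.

[H+] = 10^(-2.59) = 2.57 × 10^-3 M = x
Ka = x²/(C₀ − x) ⇒ C₀ = x + x²/Ka
C₀ = 2.57 × 10^-3 + (2.57 × 10^-3)²/(1.6 × 10^-5) = 4.15 × 10^-1 M

C₀ = 4.2 × 10^-1 M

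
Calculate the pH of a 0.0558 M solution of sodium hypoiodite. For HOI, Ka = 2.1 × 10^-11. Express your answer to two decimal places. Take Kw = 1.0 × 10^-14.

pH = 11.69

OI- is the conjugate base of the weak acid HOI.
Kb = Kw/Ka = 1.0×10^-14 / 2.1 × 10^-11 = 4.76 × 10^-4
From the ICE table, Kb = [OH-]²/(0.0558 − [OH-]) = 4.76 × 10^-4.
Here C₀/Kb ≈ 117, so the small-[OH-] approximation fails. Use the quadratic:
[OH-] = (−Kb + √(Kb² + 4·Kb·C₀))/2 = 4.92 × 10^-3 M
pOH = −log(4.92 × 10^-3) = 2.31; pH = 14.00 − 2.31 = 11.69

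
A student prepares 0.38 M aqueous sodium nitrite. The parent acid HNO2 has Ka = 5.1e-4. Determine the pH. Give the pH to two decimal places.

pH = 8.44

NO2- is the conjugate base of the weak acid HNO2.
Kb = Kw/Ka = 1.0×10^-14 / 5.1 × 10^-4 = 1.96 × 10^-11
Kb = [OH-]²/(0.38 − [OH-]) = 1.96 × 10^-11
Since Kb ≪ C₀, [OH-] ≈ √(Kb·C₀) = 2.73 × 10^-6 M.
Check: 0.00072% ionized — well under 5%, approximation valid.
pOH = −log(2.73 × 10^-6) = 5.56; pH = 14.00 − 5.56 = 8.44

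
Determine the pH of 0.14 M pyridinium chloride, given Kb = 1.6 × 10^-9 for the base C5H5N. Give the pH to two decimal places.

pH = 3.03

C5H5NH+ is the conjugate acid of the weak base C5H5N.
Ka = Kw/Kb = 1.0×10^-14 / 1.6 × 10^-9 = 6.25 × 10^-6
Ka = x²/(0.14 − x) = 6.25 × 10^-6
Neglecting x in the denominator: x = √(6.25 × 10^-6 × 0.14) = 9.35 × 10^-4 M
Check: 0.67% ionized — well under 5%, approximation valid.
pH = −log(9.35 × 10^-4) = 3.03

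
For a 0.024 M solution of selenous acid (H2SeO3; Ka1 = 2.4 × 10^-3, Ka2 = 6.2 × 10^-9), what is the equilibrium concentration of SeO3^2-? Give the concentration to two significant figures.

First ionization gives [H+] ≈ [HSeO3-] = 6.48 × 10^-3 M.
Second step: Ka2 = [H+][SeO3^2-]/[HSeO3-] ≈ [SeO3^2-] (since [H+] ≈ [HSeO3-]).
So [SeO3^2-] ≈ Ka2.

6.2 × 10^-9 M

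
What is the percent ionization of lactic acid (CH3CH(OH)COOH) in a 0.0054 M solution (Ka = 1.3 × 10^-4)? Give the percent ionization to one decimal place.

CH3CH(OH)COOH ⇌ CH3CH(OH)COO- + H+; let x = [H+] at equilibrium.
Solve x² + 0.00013x − 7.02e-07 = 0 → x = 7.75 × 10^-4 M
% ionization = x/C₀ × 100% = 7.75 × 10^-4/0.0054 × 100% = 14.4%

14.4%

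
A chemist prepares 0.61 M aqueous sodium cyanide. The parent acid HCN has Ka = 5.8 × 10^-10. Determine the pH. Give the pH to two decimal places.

pH = 11.51

CN- is the conjugate base of the weak acid HCN.
Kb = Kw/Ka = 1.0×10^-14 / 5.8 × 10^-10 = 1.72 × 10^-5
Kb = x²/(0.61 − x) = 1.72 × 10^-5
Since Kb ≪ C₀, x ≈ √(Kb·C₀) = 3.24 × 10^-3 M.
(x/C₀ = 0.53% < 5%, so the approximation holds.)
pOH = −log(3.24 × 10^-3) = 2.49; pH = 14.00 − 2.49 = 11.51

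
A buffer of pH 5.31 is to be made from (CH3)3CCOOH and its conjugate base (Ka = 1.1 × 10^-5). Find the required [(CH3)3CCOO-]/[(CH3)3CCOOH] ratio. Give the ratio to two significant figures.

ratio = 2.2

pKa = -log(1.1 × 10^-5) = 4.959
pH = pKa + log(r) ⇒ log(r) = 5.31 − 4.959 = +0.351
r = [(CH3)3CCOO-]/[(CH3)3CCOOH] = 10^(+0.351) = 2.24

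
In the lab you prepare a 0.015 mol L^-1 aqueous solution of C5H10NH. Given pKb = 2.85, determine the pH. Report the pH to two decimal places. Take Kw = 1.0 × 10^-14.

pH = 11.60

C5H10NH + H2O ⇌ C5H10NH2+ + OH-
Kb = 10^(−2.85) = 1.41 × 10^-3
From the ICE table, Kb = [OH-]²/(0.015 − [OH-]) = 1.41 × 10^-3.
Here C₀/Kb ≈ 10.6, so the small-[OH-] approximation fails. Use the quadratic:
[OH-] = [−0.00141 + √(0.00141² + 8.46e-05)]/2 = 3.95 × 10^-3 M
pOH = 2.40, so pH = 14.00 − pOH = 11.60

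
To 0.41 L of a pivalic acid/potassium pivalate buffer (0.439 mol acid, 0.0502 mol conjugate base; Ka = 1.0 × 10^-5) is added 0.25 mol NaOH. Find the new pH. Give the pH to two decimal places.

After neutralization: n((CH3)3CCOOH) = 0.189 mol, n((CH3)3CCOO-) = 0.3 mol.
pKa = −log(1.0 × 10^-5) = 5.000
pH = pKa + log(n_(CH3)3CCOO-/n_(CH3)3CCOOH) = 5.000 + log(0.3/0.189) = 5.000 + (+0.201)

pH = 5.20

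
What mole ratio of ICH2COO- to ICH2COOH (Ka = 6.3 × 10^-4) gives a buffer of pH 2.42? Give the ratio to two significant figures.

pKa = -log(6.3 × 10^-4) = 3.201
pH = pKa + log(r) ⇒ log(r) = 2.42 − 3.201 = -0.781
r = [ICH2COO-]/[ICH2COOH] = 10^(-0.781) = 0.166

ratio = 0.17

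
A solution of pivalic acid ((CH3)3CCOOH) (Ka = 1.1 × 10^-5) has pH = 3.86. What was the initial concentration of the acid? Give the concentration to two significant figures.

C₀ = 1.9 × 10^-3 M

[H+] = 10^(-3.86) = 1.38 × 10^-4 M = x
Ka = x²/(C₀ − x) ⇒ C₀ = x + x²/Ka
C₀ = 1.38 × 10^-4 + (1.38 × 10^-4)²/(1.1 × 10^-5) = 1.87 × 10^-3 M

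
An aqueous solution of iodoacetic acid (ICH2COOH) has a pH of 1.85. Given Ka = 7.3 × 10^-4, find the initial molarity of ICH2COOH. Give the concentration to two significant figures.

C₀ = 2.9 × 10^-1 M

[H+] = 10^(-1.85) = 1.41 × 10^-2 M = x
Ka = x²/(C₀ − x) ⇒ C₀ = x + x²/Ka
C₀ = 1.41 × 10^-2 + (1.41 × 10^-2)²/(7.3 × 10^-4) = 2.86 × 10^-1 M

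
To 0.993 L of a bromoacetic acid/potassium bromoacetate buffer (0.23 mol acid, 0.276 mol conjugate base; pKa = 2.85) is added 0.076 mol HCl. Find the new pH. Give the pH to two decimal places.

pH = 2.67

After neutralization: n(BrCH2COOH) = 0.306 mol, n(BrCH2COO-) = 0.2 mol.
pH = pKa + log([A⁻]/[HA]) = 2.85 + log(0.2/0.306) = 2.85 -0.185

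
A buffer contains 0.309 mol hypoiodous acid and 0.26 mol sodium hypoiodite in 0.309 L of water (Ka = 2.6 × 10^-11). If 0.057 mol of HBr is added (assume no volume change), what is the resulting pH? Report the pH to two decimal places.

pH = 10.33

Added H+ converts OI- to HOI: HOI → 0.366 mol, OI- → 0.203 mol.
pKa = −log(2.6 × 10^-11) = 10.585
Henderson–Hasselbalch with mole ratio 0.203/0.366: pH = 10.585 + (-0.256)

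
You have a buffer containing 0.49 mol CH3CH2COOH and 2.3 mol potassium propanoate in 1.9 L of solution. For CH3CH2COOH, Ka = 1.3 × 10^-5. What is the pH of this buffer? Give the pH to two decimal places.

pH = 5.56

pKa = −log(1.3 × 10^-5) = 4.886
Henderson–Hasselbalch: pH = pKa + log([CH3CH2COO-]/[CH3CH2COOH]) = 4.886 + log(2.3/0.49)
pH = 4.886 + (+0.672) = 5.56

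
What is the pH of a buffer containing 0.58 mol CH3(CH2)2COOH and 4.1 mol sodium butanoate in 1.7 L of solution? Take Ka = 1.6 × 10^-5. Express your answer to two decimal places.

pKa = −log(1.6 × 10^-5) = 4.796
Using pH = pKa + log([base]/[acid]) with [base]/[acid] = 4.1/0.58:
pH = 4.796 + (+0.849) = 5.65

pH = 5.65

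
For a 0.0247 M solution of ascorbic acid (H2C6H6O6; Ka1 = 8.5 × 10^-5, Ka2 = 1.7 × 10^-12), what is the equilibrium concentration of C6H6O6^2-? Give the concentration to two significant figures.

First ionization gives [H+] ≈ [HC6H6O6-] = 1.41 × 10^-3 M.
Second step: Ka2 = [H+][C6H6O6^2-]/[HC6H6O6-] ≈ [C6H6O6^2-] (since [H+] ≈ [HC6H6O6-]).
So [C6H6O6^2-] ≈ Ka2.

1.7 × 10^-12 M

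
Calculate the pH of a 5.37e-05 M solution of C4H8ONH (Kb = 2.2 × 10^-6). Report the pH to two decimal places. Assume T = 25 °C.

pH = 8.99

C4H8ONH + H2O ⇌ C4H8ONH2+ + OH-
From the ICE table, Kb = [OH-]²/(5.37e-05 − [OH-]) = 2.2 × 10^-6.
The 5% rule fails; solving [OH-]² + Kb·[OH-] − Kb·C₀ = 0 exactly:
[OH-] = [−2.2e-06 + √(2.2e-06² + 4.73e-10)]/2 = 9.82 × 10^-6 M
pOH = −log(9.82 × 10^-6) = 5.01; pH = 14.00 − 5.01 = 8.99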